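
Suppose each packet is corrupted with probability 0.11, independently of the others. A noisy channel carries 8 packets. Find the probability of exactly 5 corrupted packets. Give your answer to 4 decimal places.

X ~ Binomial(n=8, p=0.11).
P(X=5) = C(8,5) · p^5 · (1−p)^3
= 56 · 1.6105e-05 · 0.70497 = 0.000636

0.0006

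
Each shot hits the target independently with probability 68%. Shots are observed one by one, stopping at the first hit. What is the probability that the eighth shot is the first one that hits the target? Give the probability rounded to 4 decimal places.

Geometric (trials to first success), p = 0.68.
P(Y = 8) = (1−p)^7 · p = 0.0003436 · 0.68 = 0.000234

0.0002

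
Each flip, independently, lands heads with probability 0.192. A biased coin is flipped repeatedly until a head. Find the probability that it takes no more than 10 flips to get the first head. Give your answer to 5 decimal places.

0.88139

Y = number of flips to the first success; geometric, p = 0.192.
P(Y ≤ 10) = 1 − (1−p)^10 = 1 − 0.1186079 = 0.8813921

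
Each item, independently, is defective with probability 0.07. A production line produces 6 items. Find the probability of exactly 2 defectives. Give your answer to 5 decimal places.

X ~ Binomial(n=6, p=0.07).
P(X=2) = C(6,2) · p^2 · (1−p)^4
= 15 · 0.0049 · 0.74805 = 0.0549818

0.05498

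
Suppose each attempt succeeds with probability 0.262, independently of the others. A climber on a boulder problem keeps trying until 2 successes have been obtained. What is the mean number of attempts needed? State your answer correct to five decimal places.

7.63359

Y = total attempts until the second success; negative binomial with r=2, p=0.262.
E[Y] = r / p = 2 / 0.262 = 7.6335878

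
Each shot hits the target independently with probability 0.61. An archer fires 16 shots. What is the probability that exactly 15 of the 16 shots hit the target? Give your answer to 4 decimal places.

0.0038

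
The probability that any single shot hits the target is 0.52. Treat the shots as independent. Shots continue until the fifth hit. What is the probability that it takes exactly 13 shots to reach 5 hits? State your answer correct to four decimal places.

0.0530

Y = trial on which the fifth success occurs; negative binomial, r=5, p=0.52.
P(Y=13) = C(12,4) · p^5 · (1−p)^8
= 495 · 0.03802 · 0.0028179 = 0.053034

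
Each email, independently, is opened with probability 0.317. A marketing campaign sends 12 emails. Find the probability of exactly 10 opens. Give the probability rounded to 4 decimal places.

X ~ Binomial(n=12, p=0.317).
P(X=10) = C(12,10) · p^10 · (1−p)^2
= 66 · 1.0247e-05 · 0.46649 = 0.000315

0.0003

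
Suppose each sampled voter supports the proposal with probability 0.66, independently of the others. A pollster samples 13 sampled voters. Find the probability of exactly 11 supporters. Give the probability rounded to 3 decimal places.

X ~ Binomial(n=13, p=0.66).
P(X=11) = C(13,11) · p^11 · (1−p)^2
= 78 · 0.010351 · 0.1156 = 0.09333

0.093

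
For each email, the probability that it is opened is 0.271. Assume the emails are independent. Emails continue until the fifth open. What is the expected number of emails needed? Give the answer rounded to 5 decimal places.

18.45018

Y = total emails until the fifth success; negative binomial with r=5, p=0.271.
E[Y] = r / p = 5 / 0.271 = 18.4501845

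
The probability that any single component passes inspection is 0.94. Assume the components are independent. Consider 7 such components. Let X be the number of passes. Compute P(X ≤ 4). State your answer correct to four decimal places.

0.0063

X ~ Binomial(7, 0.94); P(X ≤ 4) = Σ C(7,k) p^k (1−p)^(7−k) over k:
  k=0: C(7,0)·0.94^0·0.06^7 = 0.000000
  k=1: C(7,1)·0.94^1·0.06^6 = 0.000000
  k=2: C(7,2)·0.94^2·0.06^5 = 0.000014
  k=3: C(7,3)·0.94^3·0.06^4 = 0.000377
  k=4: C(7,4)·0.94^4·0.06^3 = 0.005902
Total = 0.006294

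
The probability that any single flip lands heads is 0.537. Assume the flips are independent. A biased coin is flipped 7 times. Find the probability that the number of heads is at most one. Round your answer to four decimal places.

0.0416

X ~ Binomial(7, 0.537); P(X ≤ 1) = Σ C(7,k) p^k (1−p)^(7−k) over k:
  k=0: C(7,0)·0.537^0·0.463^7 = 0.004561
  k=1: C(7,1)·0.537^1·0.463^6 = 0.037030
Total = 0.041591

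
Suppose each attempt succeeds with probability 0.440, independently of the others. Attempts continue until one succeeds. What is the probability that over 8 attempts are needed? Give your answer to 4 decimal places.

0.0097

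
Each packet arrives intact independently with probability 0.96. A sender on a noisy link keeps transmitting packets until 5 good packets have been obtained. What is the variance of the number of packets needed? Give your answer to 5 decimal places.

0.21701

Y = total packets until the fifth success; negative binomial with r=5, p=0.96.
Var(Y) = r(1−p)/p² = 5·0.04 / 0.96² = 0.2170139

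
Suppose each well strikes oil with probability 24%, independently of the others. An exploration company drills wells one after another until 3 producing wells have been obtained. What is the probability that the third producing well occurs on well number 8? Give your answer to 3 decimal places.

0.074

Y = trial on which the third success occurs; negative binomial, r=3, p=0.24.
P(Y=8) = C(7,2) · p^3 · (1−p)^5
= 21 · 0.013824 · 0.25355 = 0.07361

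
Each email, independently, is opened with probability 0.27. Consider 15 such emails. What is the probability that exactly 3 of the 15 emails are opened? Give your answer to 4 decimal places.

X ~ Binomial(n=15, p=0.27).
P(X=3) = C(15,3) · p^3 · (1−p)^12
= 455 · 0.019683 · 0.022902 = 0.205105

0.2051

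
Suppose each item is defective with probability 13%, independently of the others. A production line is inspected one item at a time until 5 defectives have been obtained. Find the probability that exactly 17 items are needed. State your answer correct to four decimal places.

Y = trial on which the fifth success occurs; negative binomial, r=5, p=0.13.
P(Y=17) = C(16,4) · p^5 · (1−p)^12
= 1820 · 3.7129e-05 · 0.18803 = 0.012706

0.0127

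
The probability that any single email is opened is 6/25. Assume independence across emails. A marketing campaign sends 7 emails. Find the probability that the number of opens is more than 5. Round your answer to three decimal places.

X ~ Binomial(7, 0.24); P(X ≥ 6) = Σ C(7,k) p^k (1−p)^(7−k) over k:
  k=6: C(7,6)·0.24^6·0.76^1 = 0.00102
  k=7: C(7,7)·0.24^7·0.76^0 = 0.00005
Total = 0.00106

0.001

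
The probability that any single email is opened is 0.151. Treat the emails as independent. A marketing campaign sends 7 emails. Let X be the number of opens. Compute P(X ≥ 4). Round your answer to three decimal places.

X ~ Binomial(7, 0.151); P(X ≥ 4) = Σ C(7,k) p^k (1−p)^(7−k) over k:
  k=4: C(7,4)·0.151^4·0.849^3 = 0.01114
  k=5: C(7,5)·0.151^5·0.849^2 = 0.00119
  k=6: C(7,6)·0.151^6·0.849^1 = 0.00007
  k=7: C(7,7)·0.151^7·0.849^0 = 0.00000
Total = 0.01240

0.012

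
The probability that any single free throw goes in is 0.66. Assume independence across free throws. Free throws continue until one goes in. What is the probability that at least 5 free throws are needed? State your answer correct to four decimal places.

0.0134

Y = number of free throws to the first success; geometric, p = 0.66.
P(Y > 4) = P(first 4 all fail) = (1−p)^4 = 0.013363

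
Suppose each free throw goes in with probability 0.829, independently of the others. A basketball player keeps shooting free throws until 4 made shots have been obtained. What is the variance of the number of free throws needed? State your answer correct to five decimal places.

0.99528

Y = total free throws until the fourth success; negative binomial with r=4, p=0.829.
Var(Y) = r(1−p)/p² = 4·0.171 / 0.829² = 0.9952840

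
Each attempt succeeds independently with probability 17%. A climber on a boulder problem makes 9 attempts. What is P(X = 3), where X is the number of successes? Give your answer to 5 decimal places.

X ~ Binomial(n=9, p=0.17).
P(X=3) = C(9,3) · p^3 · (1−p)^6
= 84 · 0.004913 · 0.32694 = 0.1349257

0.13493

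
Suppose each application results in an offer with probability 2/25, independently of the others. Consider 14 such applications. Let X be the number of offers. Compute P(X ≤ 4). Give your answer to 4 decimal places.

X ~ Binomial(14, 0.08); P(X ≤ 4) = Σ C(14,k) p^k (1−p)^(14−k) over k:
  k=0: C(14,0)·0.08^0·0.92^14 = 0.311193
  k=1: C(14,1)·0.08^1·0.92^13 = 0.378843
  k=2: C(14,2)·0.08^2·0.92^12 = 0.214129
  k=3: C(14,3)·0.08^3·0.92^11 = 0.074480
  k=4: C(14,4)·0.08^4·0.92^10 = 0.017810
Total = 0.996455

0.9965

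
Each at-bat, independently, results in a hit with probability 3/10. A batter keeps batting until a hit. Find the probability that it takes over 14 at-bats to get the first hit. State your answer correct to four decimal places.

Y = number of at-bats to the first success; geometric, p = 0.30.
P(Y > 14) = P(first 14 all fail) = (1−p)^14 = 0.006782

0.0068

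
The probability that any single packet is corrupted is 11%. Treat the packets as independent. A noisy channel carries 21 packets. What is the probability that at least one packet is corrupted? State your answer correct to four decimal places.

P(at least one) = 1 − P(none) = 1 − (1 − 0.11)^21
= 1 − 0.086535 = 0.913465

0.9135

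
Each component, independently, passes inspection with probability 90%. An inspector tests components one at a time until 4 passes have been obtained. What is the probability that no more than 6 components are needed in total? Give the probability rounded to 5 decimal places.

0.98415

Finishing within 6 components ⇔ at least 4 successes in the first 6. With X ~ Binomial(6, 0.90), P(Y ≤ 6) = 1 − P(X ≤ 3).
  k=0: C(6,0)·0.90^0·0.10^6 = 0.0000010
  k=1: C(6,1)·0.90^1·0.10^5 = 0.0000540
  k=2: C(6,2)·0.90^2·0.10^4 = 0.0012150
  k=3: C(6,3)·0.90^3·0.10^3 = 0.0145800
1 − 0.0158500 = 0.9841500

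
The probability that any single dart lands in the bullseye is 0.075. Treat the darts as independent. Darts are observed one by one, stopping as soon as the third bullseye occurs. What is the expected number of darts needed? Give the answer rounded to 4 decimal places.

Y = total darts until the third success; negative binomial with r=3, p=0.075.
E[Y] = r / p = 3 / 0.075 = 40.000000

40.0000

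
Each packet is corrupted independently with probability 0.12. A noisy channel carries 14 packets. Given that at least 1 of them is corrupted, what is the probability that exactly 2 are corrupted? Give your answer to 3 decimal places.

X ~ Binomial(14, 0.12). Want P(X=2 | X≥1) = P(X=2) / P(X≥1).
P(X=2) = C(14,2)·0.12^2·0.88^12 = 0.28262
P(X≥1) = 1 − 0.16702 = 0.83298
Ratio = 0.28262 / 0.83298 = 0.33928

0.339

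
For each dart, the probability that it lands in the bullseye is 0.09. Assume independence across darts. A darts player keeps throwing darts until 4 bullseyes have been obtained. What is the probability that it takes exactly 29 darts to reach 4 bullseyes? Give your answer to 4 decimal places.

0.0203

Y = trial on which the fourth success occurs; negative binomial, r=4, p=0.09.
P(Y=29) = C(28,3) · p^4 · (1−p)^25
= 3276 · 6.561e-05 · 0.094631 = 0.020340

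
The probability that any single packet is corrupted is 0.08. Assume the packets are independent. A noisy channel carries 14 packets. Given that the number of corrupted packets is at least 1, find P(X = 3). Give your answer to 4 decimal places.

0.1081

X ~ Binomial(14, 0.08). Want P(X=3 | X≥1) = P(X=3) / P(X≥1).
P(X=3) = C(14,3)·0.08^3·0.92^11 = 0.074480
P(X≥1) = 1 − 0.311193 = 0.688807
Ratio = 0.074480 / 0.688807 = 0.108128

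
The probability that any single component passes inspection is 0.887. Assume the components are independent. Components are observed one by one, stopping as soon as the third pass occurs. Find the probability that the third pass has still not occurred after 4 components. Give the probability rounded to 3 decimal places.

0.066

Needing more than 4 components ⇔ fewer than 3 successes in the first 4. With X ~ Binomial(4, 0.887), P(Y > 4) = P(X ≤ 2).
  k=0: C(4,0)·0.887^0·0.113^4 = 0.00016
  k=1: C(4,1)·0.887^1·0.113^3 = 0.00512
  k=2: C(4,2)·0.887^2·0.113^2 = 0.06028
P(X ≤ 2) = 0.06556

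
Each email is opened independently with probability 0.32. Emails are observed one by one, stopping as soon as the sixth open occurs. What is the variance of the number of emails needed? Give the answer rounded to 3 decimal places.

Y = total emails until the sixth success; negative binomial with r=6, p=0.32.
Var(Y) = r(1−p)/p² = 6·0.68 / 0.32² = 39.84375

39.844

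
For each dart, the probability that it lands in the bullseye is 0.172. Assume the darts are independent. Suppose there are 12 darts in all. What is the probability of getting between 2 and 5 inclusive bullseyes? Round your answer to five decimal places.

0.62804

X ~ Binomial(12, 0.172); P(2 ≤ X ≤ 5) = Σ C(12,k) p^k (1−p)^(12−k) over k:
  k=2: C(12,2)·0.172^2·0.828^10 = 0.2957360
  k=3: C(12,3)·0.172^3·0.828^9 = 0.2047769
  k=4: C(12,4)·0.172^4·0.828^8 = 0.0957110
  k=5: C(12,5)·0.172^5·0.828^7 = 0.0318112
Total = 0.6280351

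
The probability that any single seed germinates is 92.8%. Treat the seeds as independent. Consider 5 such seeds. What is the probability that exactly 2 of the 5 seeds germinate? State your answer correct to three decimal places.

0.003

X ~ Binomial(n=5, p=0.928).
P(X=2) = C(5,2) · p^2 · (1−p)^3
= 10 · 0.86118 · 0.00037325 = 0.00321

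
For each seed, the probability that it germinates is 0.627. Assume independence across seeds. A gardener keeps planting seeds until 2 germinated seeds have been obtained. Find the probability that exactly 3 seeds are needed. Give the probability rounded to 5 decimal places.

Y = trial on which the second success occurs; negative binomial, r=2, p=0.627.
P(Y=3) = C(2,1) · p^2 · (1−p)^1
= 2 · 0.39313 · 0.373 = 0.2932742

0.29327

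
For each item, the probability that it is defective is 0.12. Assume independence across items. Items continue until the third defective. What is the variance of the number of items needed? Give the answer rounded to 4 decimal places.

183.3333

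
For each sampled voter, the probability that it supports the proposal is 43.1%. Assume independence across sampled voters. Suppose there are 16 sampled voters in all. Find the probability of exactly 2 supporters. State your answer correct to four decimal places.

0.0083

X ~ Binomial(n=16, p=0.431).
P(X=2) = C(16,2) · p^2 · (1−p)^14
= 120 · 0.18576 · 0.00037288 = 0.008312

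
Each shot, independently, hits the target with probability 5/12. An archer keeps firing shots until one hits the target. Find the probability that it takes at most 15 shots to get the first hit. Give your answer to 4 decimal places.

0.9997

Y = number of shots to the first success; geometric, p = 0.416667.
P(Y ≤ 15) = 1 − (1−p)^15 = 1 − 0.000308 = 0.999692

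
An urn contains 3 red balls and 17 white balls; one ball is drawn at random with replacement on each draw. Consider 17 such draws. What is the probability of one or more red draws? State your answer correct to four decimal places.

0.9369

P(at least one) = 1 − P(none) = 1 − (1 − 0.15)^17
= 1 − 0.063113 = 0.936887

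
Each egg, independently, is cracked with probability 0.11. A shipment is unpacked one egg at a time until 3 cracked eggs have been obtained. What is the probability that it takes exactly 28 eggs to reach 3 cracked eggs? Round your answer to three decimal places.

0.025

Y = trial on which the third success occurs; negative binomial, r=3, p=0.11.
P(Y=28) = C(27,2) · p^3 · (1−p)^25
= 351 · 0.001331 · 0.054294 = 0.02537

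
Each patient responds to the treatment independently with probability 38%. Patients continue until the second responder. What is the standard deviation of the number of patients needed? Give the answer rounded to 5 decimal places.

2.93040

Y = total patients until the second success; negative binomial with r=2, p=0.38.
SD(Y) = √[r(1−p)/p²] = √(8.5872576) = 2.9304023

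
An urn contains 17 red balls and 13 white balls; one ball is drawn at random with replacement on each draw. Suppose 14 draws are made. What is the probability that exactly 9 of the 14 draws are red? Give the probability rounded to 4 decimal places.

0.1843

X ~ Binomial(n=14, p=0.566667).
P(X=9) = C(14,9) · p^9 · (1−p)^5
= 2002 · 0.0060249 · 0.01528 = 0.184299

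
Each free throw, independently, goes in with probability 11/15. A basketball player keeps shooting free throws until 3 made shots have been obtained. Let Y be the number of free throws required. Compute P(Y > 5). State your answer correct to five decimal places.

Needing more than 5 free throws ⇔ fewer than 3 successes in the first 5. With X ~ Binomial(5, 0.733333), P(Y > 5) = P(X ≤ 2).
  k=0: C(5,0)·0.733333^0·0.266667^5 = 0.0013485
  k=1: C(5,1)·0.733333^1·0.266667^4 = 0.0185416
  k=2: C(5,2)·0.733333^2·0.266667^3 = 0.1019786
P(X ≤ 2) = 0.1218686

0.12187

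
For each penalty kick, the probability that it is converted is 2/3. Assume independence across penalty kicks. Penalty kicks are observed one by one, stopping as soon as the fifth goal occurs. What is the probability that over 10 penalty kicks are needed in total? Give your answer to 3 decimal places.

0.077

Needing more than 10 penalty kicks ⇔ fewer than 5 successes in the first 10. With X ~ Binomial(10, 0.666667), P(Y > 10) = P(X ≤ 4).
  k=0: C(10,0)·0.666667^0·0.333333^10 = 0.00002
  k=1: C(10,1)·0.666667^1·0.333333^9 = 0.00034
  k=2: C(10,2)·0.666667^2·0.333333^8 = 0.00305
  k=3: C(10,3)·0.666667^3·0.333333^7 = 0.01626
  k=4: C(10,4)·0.666667^4·0.333333^6 = 0.05690
P(X ≤ 4) = 0.07656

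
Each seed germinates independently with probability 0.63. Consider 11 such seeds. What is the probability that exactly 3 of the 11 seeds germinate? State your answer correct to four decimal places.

0.0145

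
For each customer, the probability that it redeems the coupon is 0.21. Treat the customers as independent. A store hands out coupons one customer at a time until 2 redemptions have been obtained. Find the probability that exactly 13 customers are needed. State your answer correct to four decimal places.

0.0396

Y = trial on which the second success occurs; negative binomial, r=2, p=0.21.
P(Y=13) = C(12,1) · p^2 · (1−p)^11
= 12 · 0.0441 · 0.074799 = 0.039584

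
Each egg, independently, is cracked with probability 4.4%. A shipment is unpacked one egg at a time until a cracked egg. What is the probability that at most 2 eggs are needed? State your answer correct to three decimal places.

0.086

Y = number of eggs to the first success; geometric, p = 0.044.
P(Y ≤ 2) = 1 − (1−p)^2 = 1 − 0.91394 = 0.08606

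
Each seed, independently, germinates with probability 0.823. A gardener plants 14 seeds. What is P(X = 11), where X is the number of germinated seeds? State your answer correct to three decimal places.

X ~ Binomial(n=14, p=0.823).
P(X=11) = C(14,11) · p^11 · (1−p)^3
= 364 · 0.11733 · 0.0055452 = 0.23682

0.237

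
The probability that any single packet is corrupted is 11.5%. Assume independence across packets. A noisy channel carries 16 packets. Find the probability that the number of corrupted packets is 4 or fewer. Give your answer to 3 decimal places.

0.970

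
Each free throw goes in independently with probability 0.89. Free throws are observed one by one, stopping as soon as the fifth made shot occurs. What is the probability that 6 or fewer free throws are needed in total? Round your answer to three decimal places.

Finishing within 6 free throws ⇔ at least 5 successes in the first 6. With X ~ Binomial(6, 0.89), P(Y ≤ 6) = 1 − P(X ≤ 4).
  k=0: C(6,0)·0.89^0·0.11^6 = 0.00000
  k=1: C(6,1)·0.89^1·0.11^5 = 0.00009
  k=2: C(6,2)·0.89^2·0.11^4 = 0.00174
  k=3: C(6,3)·0.89^3·0.11^3 = 0.01877
  k=4: C(6,4)·0.89^4·0.11^2 = 0.11388
1 − 0.13447 = 0.86553

0.866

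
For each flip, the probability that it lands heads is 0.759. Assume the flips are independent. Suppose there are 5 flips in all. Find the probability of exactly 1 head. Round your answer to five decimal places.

0.01280

X ~ Binomial(n=5, p=0.759).
P(X=1) = C(5,1) · p^1 · (1−p)^4
= 5 · 0.759 · 0.0033734 = 0.0128021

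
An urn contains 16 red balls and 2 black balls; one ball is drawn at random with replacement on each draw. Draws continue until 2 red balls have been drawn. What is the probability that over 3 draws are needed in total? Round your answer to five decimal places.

Needing more than 3 draws ⇔ fewer than 2 successes in the first 3. With X ~ Binomial(3, 0.888889), P(Y > 3) = P(X ≤ 1).
  k=0: C(3,0)·0.888889^0·0.111111^3 = 0.0013717
  k=1: C(3,1)·0.888889^1·0.111111^2 = 0.0329218
P(X ≤ 1) = 0.0342936

0.03429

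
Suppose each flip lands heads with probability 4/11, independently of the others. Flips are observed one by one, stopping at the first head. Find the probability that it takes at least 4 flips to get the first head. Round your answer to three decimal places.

Y = number of flips to the first success; geometric, p = 0.363636.
P(Y > 3) = P(first 3 all fail) = (1−p)^3 = 0.25770

0.258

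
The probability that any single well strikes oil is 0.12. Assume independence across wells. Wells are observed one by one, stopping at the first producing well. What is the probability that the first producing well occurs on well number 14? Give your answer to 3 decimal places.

Geometric (trials to first success), p = 0.12.
P(Y = 14) = (1−p)^13 · p = 0.18979 · 0.12 = 0.02277

0.023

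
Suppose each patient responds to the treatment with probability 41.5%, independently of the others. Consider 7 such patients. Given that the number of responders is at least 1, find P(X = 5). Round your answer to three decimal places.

X ~ Binomial(7, 0.415). Want P(X=5 | X≥1) = P(X=5) / P(X≥1).
P(X=5) = C(7,5)·0.415^5·0.585^2 = 0.08847
P(X≥1) = 1 − 0.02345 = 0.97655
Ratio = 0.08847 / 0.97655 = 0.09059

0.091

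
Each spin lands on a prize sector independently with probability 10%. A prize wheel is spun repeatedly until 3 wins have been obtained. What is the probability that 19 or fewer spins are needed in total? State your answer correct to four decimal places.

Finishing within 19 spins ⇔ at least 3 successes in the first 19. With X ~ Binomial(19, 0.10), P(Y ≤ 19) = 1 − P(X ≤ 2).
  k=0: C(19,0)·0.10^0·0.90^19 = 0.135085
  k=1: C(19,1)·0.10^1·0.90^18 = 0.285180
  k=2: C(19,2)·0.10^2·0.90^17 = 0.285180
1 − 0.705445 = 0.294555

0.2946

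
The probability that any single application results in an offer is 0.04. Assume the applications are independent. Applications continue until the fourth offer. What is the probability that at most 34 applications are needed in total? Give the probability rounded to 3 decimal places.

0.046

Finishing within 34 applications ⇔ at least 4 successes in the first 34. With X ~ Binomial(34, 0.04), P(Y ≤ 34) = 1 − P(X ≤ 3).
  k=0: C(34,0)·0.04^0·0.96^34 = 0.24959
  k=1: C(34,1)·0.04^1·0.96^33 = 0.35358
  k=2: C(34,2)·0.04^2·0.96^32 = 0.24309
  k=3: C(34,3)·0.04^3·0.96^31 = 0.10804
1 − 0.95429 = 0.04571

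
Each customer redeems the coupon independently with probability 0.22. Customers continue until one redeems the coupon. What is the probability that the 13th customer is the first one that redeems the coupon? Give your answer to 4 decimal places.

0.0112

Geometric (trials to first success), p = 0.22.
P(Y = 13) = (1−p)^12 · p = 0.050715 · 0.22 = 0.011157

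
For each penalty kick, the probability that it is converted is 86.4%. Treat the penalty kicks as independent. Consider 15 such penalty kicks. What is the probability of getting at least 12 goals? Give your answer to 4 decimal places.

0.8636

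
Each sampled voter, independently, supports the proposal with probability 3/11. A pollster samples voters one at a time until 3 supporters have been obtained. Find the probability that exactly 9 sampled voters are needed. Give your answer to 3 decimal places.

0.084

Y = trial on which the third success occurs; negative binomial, r=3, p=0.272727.
P(Y=9) = C(8,2) · p^3 · (1−p)^6
= 28 · 0.020285 · 0.14797 = 0.08405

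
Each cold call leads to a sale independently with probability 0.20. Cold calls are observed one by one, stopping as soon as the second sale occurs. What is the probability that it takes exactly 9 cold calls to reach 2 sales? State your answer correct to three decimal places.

0.067

Y = trial on which the second success occurs; negative binomial, r=2, p=0.20.
P(Y=9) = C(8,1) · p^2 · (1−p)^7
= 8 · 0.04 · 0.20972 = 0.06711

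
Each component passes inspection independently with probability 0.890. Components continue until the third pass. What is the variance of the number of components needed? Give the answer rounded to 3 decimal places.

Y = total components until the third success; negative binomial with r=3, p=0.89.
Var(Y) = r(1−p)/p² = 3·0.11 / 0.89² = 0.41661

0.417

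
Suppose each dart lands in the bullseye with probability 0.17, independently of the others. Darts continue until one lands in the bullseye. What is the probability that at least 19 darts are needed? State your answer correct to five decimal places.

Y = number of darts to the first success; geometric, p = 0.17.
P(Y > 18) = P(first 18 all fail) = (1−p)^18 = 0.0349467

0.03495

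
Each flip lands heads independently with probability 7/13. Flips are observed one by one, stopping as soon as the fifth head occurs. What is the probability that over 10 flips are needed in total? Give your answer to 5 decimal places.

Needing more than 10 flips ⇔ fewer than 5 successes in the first 10. With X ~ Binomial(10, 0.538462), P(Y > 10) = P(X ≤ 4).
  k=0: C(10,0)·0.538462^0·0.461538^10 = 0.0004386
  k=1: C(10,1)·0.538462^1·0.461538^9 = 0.0051171
  k=2: C(10,2)·0.538462^2·0.461538^8 = 0.0268649
  k=3: C(10,3)·0.538462^3·0.461538^7 = 0.0835797
  k=4: C(10,4)·0.538462^4·0.461538^6 = 0.1706418
P(X ≤ 4) = 0.2866421

0.28664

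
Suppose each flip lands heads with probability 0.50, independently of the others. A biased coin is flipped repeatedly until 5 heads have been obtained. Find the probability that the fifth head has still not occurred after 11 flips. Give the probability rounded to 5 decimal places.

Needing more than 11 flips ⇔ fewer than 5 successes in the first 11. With X ~ Binomial(11, 0.50), P(Y > 11) = P(X ≤ 4).
  k=0: C(11,0)·0.50^0·0.50^11 = 0.0004883
  k=1: C(11,1)·0.50^1·0.50^10 = 0.0053711
  k=2: C(11,2)·0.50^2·0.50^9 = 0.0268555
  k=3: C(11,3)·0.50^3·0.50^8 = 0.0805664
  k=4: C(11,4)·0.50^4·0.50^7 = 0.1611328
P(X ≤ 4) = 0.2744141

0.27441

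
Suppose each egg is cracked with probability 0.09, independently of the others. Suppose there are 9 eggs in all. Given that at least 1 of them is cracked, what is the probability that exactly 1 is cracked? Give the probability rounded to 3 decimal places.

X ~ Binomial(9, 0.09). Want P(X=1 | X≥1) = P(X=1) / P(X≥1).
P(X=1) = C(9,1)·0.09^1·0.91^8 = 0.38090
P(X≥1) = 1 − 0.42793 = 0.57207
Ratio = 0.38090 / 0.57207 = 0.66584

0.666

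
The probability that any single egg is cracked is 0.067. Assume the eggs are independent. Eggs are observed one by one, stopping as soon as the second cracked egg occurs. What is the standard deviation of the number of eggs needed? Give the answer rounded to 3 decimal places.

20.388

Y = total eggs until the second success; negative binomial with r=2, p=0.067.
SD(Y) = √[r(1−p)/p²] = √(415.68278) = 20.38830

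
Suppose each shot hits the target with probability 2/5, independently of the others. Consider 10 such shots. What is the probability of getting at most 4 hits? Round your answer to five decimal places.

X ~ Binomial(10, 0.40); P(X ≤ 4) = Σ C(10,k) p^k (1−p)^(10−k) over k:
  k=0: C(10,0)·0.40^0·0.60^10 = 0.0060466
  k=1: C(10,1)·0.40^1·0.60^9 = 0.0403108
  k=2: C(10,2)·0.40^2·0.60^8 = 0.1209324
  k=3: C(10,3)·0.40^3·0.60^7 = 0.2149908
  k=4: C(10,4)·0.40^4·0.60^6 = 0.2508227
Total = 0.6331033

0.63310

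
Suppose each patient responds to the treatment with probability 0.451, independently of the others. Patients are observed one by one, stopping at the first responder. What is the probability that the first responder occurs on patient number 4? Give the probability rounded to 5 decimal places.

0.07463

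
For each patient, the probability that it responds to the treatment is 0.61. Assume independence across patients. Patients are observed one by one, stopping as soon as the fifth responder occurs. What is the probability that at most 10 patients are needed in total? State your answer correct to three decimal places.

0.850

Finishing within 10 patients ⇔ at least 5 successes in the first 10. With X ~ Binomial(10, 0.61), P(Y ≤ 10) = 1 − P(X ≤ 4).
  k=0: C(10,0)·0.61^0·0.39^10 = 0.00008
  k=1: C(10,1)·0.61^1·0.39^9 = 0.00127
  k=2: C(10,2)·0.61^2·0.39^8 = 0.00896
  k=3: C(10,3)·0.61^3·0.39^7 = 0.03738
  k=4: C(10,4)·0.61^4·0.39^6 = 0.10231
1 − 0.15001 = 0.84999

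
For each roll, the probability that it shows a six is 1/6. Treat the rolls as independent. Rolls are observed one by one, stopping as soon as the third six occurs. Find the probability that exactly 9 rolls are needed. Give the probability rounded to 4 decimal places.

0.0434

Y = trial on which the third success occurs; negative binomial, r=3, p=0.166667.
P(Y=9) = C(8,2) · p^3 · (1−p)^6
= 28 · 0.0046296 · 0.3349 = 0.043413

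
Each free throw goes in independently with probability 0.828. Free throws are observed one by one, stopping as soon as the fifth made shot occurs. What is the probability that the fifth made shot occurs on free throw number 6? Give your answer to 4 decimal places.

Y = trial on which the fifth success occurs; negative binomial, r=5, p=0.828.
P(Y=6) = C(5,4) · p^5 · (1−p)^1
= 5 · 0.38918 · 0.172 = 0.334696

0.3347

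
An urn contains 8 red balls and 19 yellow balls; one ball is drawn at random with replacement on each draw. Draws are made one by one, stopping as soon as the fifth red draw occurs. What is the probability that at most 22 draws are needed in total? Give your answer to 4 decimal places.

Finishing within 22 draws ⇔ at least 5 successes in the first 22. With X ~ Binomial(22, 0.296296), P(Y ≤ 22) = 1 − P(X ≤ 4).
  k=0: C(22,0)·0.296296^0·0.703704^22 = 0.000439
  k=1: C(22,1)·0.296296^1·0.703704^21 = 0.004068
  k=2: C(22,2)·0.296296^2·0.703704^20 = 0.017983
  k=3: C(22,3)·0.296296^3·0.703704^19 = 0.050478
  k=4: C(22,4)·0.296296^4·0.703704^18 = 0.100957
1 − 0.173925 = 0.826075

0.8261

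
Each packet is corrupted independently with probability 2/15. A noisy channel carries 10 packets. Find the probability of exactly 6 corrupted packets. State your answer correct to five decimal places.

X ~ Binomial(n=10, p=0.133333).
P(X=6) = C(10,6) · p^6 · (1−p)^4
= 210 · 5.6187e-06 · 0.56417 = 0.0006657

0.00067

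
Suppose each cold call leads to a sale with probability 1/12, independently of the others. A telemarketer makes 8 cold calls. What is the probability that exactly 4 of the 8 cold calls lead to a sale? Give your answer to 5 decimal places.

0.00238

X ~ Binomial(n=8, p=0.083333).
P(X=4) = C(8,4) · p^4 · (1−p)^4
= 70 · 4.8225e-05 · 0.70607 = 0.0023835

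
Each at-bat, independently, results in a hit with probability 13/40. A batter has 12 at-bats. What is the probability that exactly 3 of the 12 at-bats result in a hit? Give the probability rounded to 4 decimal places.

X ~ Binomial(n=12, p=0.325).
P(X=3) = C(12,3) · p^3 · (1−p)^9
= 220 · 0.034328 · 0.029089 = 0.219688

0.2197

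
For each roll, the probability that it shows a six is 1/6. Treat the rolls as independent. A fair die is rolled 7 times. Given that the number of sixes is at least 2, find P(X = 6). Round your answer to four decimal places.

0.0004

X ~ Binomial(7, 0.166667). Want P(X=6 | X≥2) = P(X=6) / P(X≥2).
P(X=6) = C(7,6)·0.166667^6·0.833333^1 = 0.000125
P(X≥2) = 1 − 0.279082 − 0.390714 = 0.330204
Ratio = 0.000125 / 0.330204 = 0.000379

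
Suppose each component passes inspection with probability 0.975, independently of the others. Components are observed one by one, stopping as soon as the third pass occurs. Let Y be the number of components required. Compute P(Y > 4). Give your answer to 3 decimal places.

0.004

Needing more than 4 components ⇔ fewer than 3 successes in the first 4. With X ~ Binomial(4, 0.975), P(Y > 4) = P(X ≤ 2).
  k=0: C(4,0)·0.975^0·0.025^4 = 0.00000
  k=1: C(4,1)·0.975^1·0.025^3 = 0.00006
  k=2: C(4,2)·0.975^2·0.025^2 = 0.00356
P(X ≤ 2) = 0.00363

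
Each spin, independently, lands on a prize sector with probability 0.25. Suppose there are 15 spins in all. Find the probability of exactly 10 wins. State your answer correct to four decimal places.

X ~ Binomial(n=15, p=0.25).
P(X=10) = C(15,10) · p^10 · (1−p)^5
= 3003 · 9.5367e-07 · 0.2373 = 0.000680

0.0007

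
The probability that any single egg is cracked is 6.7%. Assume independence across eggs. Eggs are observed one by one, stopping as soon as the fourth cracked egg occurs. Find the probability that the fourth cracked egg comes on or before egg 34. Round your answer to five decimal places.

0.19096

Finishing within 34 eggs ⇔ at least 4 successes in the first 34. With X ~ Binomial(34, 0.067), P(Y ≤ 34) = 1 − P(X ≤ 3).
  k=0: C(34,0)·0.067^0·0.933^34 = 0.0946185
  k=1: C(34,1)·0.067^1·0.933^33 = 0.2310191
  k=2: C(34,2)·0.067^2·0.933^32 = 0.2737317
  k=3: C(34,3)·0.067^3·0.933^31 = 0.2096751
1 − 0.8090444 = 0.1909556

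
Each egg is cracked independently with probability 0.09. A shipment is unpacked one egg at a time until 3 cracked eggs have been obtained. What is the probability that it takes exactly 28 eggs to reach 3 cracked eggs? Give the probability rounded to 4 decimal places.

0.0242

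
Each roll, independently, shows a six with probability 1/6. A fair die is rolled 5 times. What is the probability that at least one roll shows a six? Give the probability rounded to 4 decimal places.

P(at least one) = 1 − P(none) = 1 − (1 − 0.166667)^5
= 1 − 0.401878 = 0.598122

0.5981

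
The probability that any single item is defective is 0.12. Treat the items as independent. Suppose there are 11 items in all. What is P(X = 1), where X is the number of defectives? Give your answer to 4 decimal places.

X ~ Binomial(n=11, p=0.12).
P(X=1) = C(11,1) · p^1 · (1−p)^10
= 11 · 0.12 · 0.2785 = 0.367621

0.3676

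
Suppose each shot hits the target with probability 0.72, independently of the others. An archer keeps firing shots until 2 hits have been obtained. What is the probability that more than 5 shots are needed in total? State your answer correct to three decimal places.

0.024

Needing more than 5 shots ⇔ fewer than 2 successes in the first 5. With X ~ Binomial(5, 0.72), P(Y > 5) = P(X ≤ 1).
  k=0: C(5,0)·0.72^0·0.28^5 = 0.00172
  k=1: C(5,1)·0.72^1·0.28^4 = 0.02213
P(X ≤ 1) = 0.02385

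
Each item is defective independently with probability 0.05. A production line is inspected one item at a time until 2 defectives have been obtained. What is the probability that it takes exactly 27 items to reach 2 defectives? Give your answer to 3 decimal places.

Y = trial on which the second success occurs; negative binomial, r=2, p=0.05.
P(Y=27) = C(26,1) · p^2 · (1−p)^25
= 26 · 0.0025 · 0.27739 = 0.01803

0.018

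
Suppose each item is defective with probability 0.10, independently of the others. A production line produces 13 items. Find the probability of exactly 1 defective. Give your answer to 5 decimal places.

X ~ Binomial(n=13, p=0.10).
P(X=1) = C(13,1) · p^1 · (1−p)^12
= 13 · 0.1 · 0.28243 = 0.3671584

0.36716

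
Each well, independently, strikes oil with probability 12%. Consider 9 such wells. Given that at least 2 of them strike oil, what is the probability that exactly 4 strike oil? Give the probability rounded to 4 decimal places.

0.0467

X ~ Binomial(9, 0.12). Want P(X=4 | X≥2) = P(X=4) / P(X≥2).
P(X=4) = C(9,4)·0.12^4·0.88^5 = 0.013788
P(X≥2) = 1 − 0.316478 − 0.388405 = 0.295116
Ratio = 0.013788 / 0.295116 = 0.046721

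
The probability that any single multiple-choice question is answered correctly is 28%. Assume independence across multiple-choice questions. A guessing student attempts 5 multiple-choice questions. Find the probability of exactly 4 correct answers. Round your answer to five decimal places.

0.02213

X ~ Binomial(n=5, p=0.28).
P(X=4) = C(5,4) · p^4 · (1−p)^1
= 5 · 0.0061466 · 0.72 = 0.0221276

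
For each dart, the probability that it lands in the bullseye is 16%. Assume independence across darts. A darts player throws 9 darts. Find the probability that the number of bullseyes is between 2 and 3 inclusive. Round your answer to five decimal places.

0.39282

X ~ Binomial(9, 0.16); P(2 ≤ X ≤ 3) = Σ C(9,k) p^k (1−p)^(9−k) over k:
  k=2: C(9,2)·0.16^2·0.84^7 = 0.2719553
  k=3: C(9,3)·0.16^3·0.84^6 = 0.1208690
Total = 0.3928243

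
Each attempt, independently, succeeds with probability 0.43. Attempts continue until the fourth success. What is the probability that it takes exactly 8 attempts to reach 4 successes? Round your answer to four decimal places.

0.1263

Y = trial on which the fourth success occurs; negative binomial, r=4, p=0.43.
P(Y=8) = C(7,3) · p^4 · (1−p)^4
= 35 · 0.034188 · 0.10556 = 0.126311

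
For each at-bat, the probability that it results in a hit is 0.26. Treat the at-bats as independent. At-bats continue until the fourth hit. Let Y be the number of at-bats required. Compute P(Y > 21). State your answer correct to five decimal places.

0.16505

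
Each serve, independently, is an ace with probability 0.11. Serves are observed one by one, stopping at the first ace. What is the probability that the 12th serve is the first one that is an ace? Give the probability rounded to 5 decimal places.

0.03053

Geometric (trials to first success), p = 0.11.
P(Y = 12) = (1−p)^11 · p = 0.27752 · 0.11 = 0.0305269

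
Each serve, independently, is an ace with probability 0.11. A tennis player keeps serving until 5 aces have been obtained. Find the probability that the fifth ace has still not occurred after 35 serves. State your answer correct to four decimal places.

Needing more than 35 serves ⇔ fewer than 5 successes in the first 35. With X ~ Binomial(35, 0.11), P(Y > 35) = P(X ≤ 4).
  k=0: C(35,0)·0.11^0·0.89^35 = 0.016930
  k=1: C(35,1)·0.11^1·0.89^34 = 0.073235
  k=2: C(35,2)·0.11^2·0.89^33 = 0.153877
  k=3: C(35,3)·0.11^3·0.89^32 = 0.209203
  k=4: C(35,4)·0.11^4·0.89^31 = 0.206852
P(X ≤ 4) = 0.660097

0.6601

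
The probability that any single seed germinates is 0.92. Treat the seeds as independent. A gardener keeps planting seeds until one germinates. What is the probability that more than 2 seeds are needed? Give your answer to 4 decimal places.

0.0064

Y = number of seeds to the first success; geometric, p = 0.92.
P(Y > 2) = P(first 2 all fail) = (1−p)^2 = 0.006400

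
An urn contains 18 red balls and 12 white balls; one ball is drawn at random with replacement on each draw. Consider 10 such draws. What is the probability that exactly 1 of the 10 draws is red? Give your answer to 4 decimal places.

X ~ Binomial(n=10, p=0.60).
P(X=1) = C(10,1) · p^1 · (1−p)^9
= 10 · 0.6 · 0.00026214 = 0.001573

0.0016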